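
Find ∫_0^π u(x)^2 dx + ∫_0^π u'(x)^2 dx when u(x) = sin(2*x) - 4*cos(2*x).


||u||_{H^1(0,π)}^2 = 85*π/2

u'(x) = 8*sin(2*x) + 2*cos(2*x).
Expand u² and (u')² and integrate term by term on (0, π), using: for integers n ≥ 1, ∫_0^π sin²(nx) dx = ∫_0^π cos²(nx) dx = π/2; for n ≠ n', ∫_0^π sin(nx)sin(n'x) dx = ∫_0^π cos(nx)cos(n'x) dx = 0; and by product-to-sum, ∫_0^π sin(nx)cos(n'x) dx = ½∫_0^π [sin((n+n')x) + sin((n−n')x)] dx, which is 0 when n+n' is even and 2n/(n²−n'²) when n+n' is odd (it need not vanish on (0, π)).
  u² squared terms: (-4)²·∫cos(2x)² dx = 16·π/2 = 8*π;  (1)²·∫sin(2x)² dx = 1·π/2 = π/2.
  u² cross terms: 2·(-4)·(1)·∫cos(2x)·sin(2x) dx = -8·(0) = 0.
  So ∫_0^π u² dx = 8*π + π/2 + 0 = 17*π/2.
  (u')² squared terms: (2)²·∫cos(2x)² dx = 4·π/2 = 2*π;  (8)²·∫sin(2x)² dx = 64·π/2 = 32*π.
  (u')² cross terms: 2·(2)·(8)·∫cos(2x)·sin(2x) dx = 32·(0) = 0.
  So ∫_0^π (u')² dx = 2*π + 32*π + 0 = 34*π.
||u||_{H^1}^2 = (17*π/2) + (34*π) = 85*π/2.


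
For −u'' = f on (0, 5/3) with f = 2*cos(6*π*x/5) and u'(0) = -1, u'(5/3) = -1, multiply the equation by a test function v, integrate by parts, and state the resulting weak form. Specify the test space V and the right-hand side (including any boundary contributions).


V = H^1(0, 5/3) (v unrestricted at boundary; u is determined up to an additive constant); weak form: ∫_0^5/3 u'v' dx = ∫_0^5/3 (2*cos(6*π*x/5)) v dx − v(5/3) + v(0) for all v ∈ V.

Multiply both sides by a test function v and integrate from 0 to 5/3:
  ∫_0^5/3 −u''(x) v(x) dx = ∫_0^5/3 f(x) v(x) dx.
Integrate the LHS by parts once:
  ∫_0^5/3 −u'' v dx = −[u'(x) v(x)]_0^5/3 + ∫_0^5/3 u'(x) v'(x) dx.
Thus ∫_0^5/3 u'(x) v'(x) dx = ∫_0^5/3 f(x) v(x) dx + [u'(x) v(x)]_0^5/3.
Choose V so that boundary terms are either known or forced to vanish.
u has inhomogeneous Neumann u'(0) = -1, u'(5/3) = -1. [u' v]_0^5/3 = (-1)·v(5/3) − (-1)·v(0) = − v(5/3) + v(0). Take V = H^1(0, 5/3); boundary term becomes part of RHS.
Weak formulation: find u (satisfying any essential BC) such that ∫_0^5/3 u'(x) v'(x) dx = ∫_0^5/3 f v dx − v(5/3) + v(0) for all v ∈ V (Neumann data are natural BCs: they enter the RHS as boundary terms).
Substituting f(x) = 2*cos(6*π*x/5), the right-hand side is ∫_0^5/3 (2*cos(6*π*x/5)) v dx − v(5/3) + v(0).
Compatibility check (pure Neumann): taking v ≡ 1 ∈ V gives 0 = ∫_0^5/3 f dx + (-1) − (-1), i.e. ∫_0^5/3 f dx must equal u'(0) − u'(5/3) = 0. Indeed ∫_0^5/3 (2*cos(6*π*x/5)) dx = 0, so the data are compatible. The solution is then unique only up to an additive constant (fix it e.g. by requiring ∫_0^5/3 u dx = 0).


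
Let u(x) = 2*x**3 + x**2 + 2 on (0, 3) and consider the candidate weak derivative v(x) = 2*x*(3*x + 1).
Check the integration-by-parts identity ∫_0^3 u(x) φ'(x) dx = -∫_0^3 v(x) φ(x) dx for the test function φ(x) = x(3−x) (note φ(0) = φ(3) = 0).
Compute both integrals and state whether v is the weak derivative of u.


LHS = -432/5, RHS = -432/5. Yes, v = u' weakly.

u(x) = 2*x**3 + x**2 + 2, classical derivative u'(x) = 6*x**2 + 2*x.
φ(x) = x(3−x), so φ'(x) = 3 - 2*x.
Note φ(0) = φ(3) = 0, so the boundary term u·φ vanishes.
LHS = ∫_0^3 u(x) φ'(x) dx = ∫_0^3 (-4*x^4 + 4*x^3 + 3*x^2 - 4*x + 6) dx. Term by term:
  ∫_0^3 -4*x^4 dx = -972/5;  ∫_0^3 4*x^3 dx = 81;  ∫_0^3 3*x^2 dx = 27;
  ∫_0^3 -4*x dx = -18;  ∫_0^3 6 dx = 18.
Sum: -972/5 + 81 + 27 − 18 + 18 = -432/5.
So LHS = -432/5.
∫_0^3 v(x) φ(x) dx = ∫_0^3 (-6*x^4 + 16*x^3 + 6*x^2) dx. Term by term:
  ∫_0^3 -6*x^4 dx = -1458/5;  ∫_0^3 16*x^3 dx = 324;  ∫_0^3 6*x^2 dx = 54.
Sum: -1458/5 + 324 + 54 = 432/5.
So RHS = -∫_0^3 v(x) φ(x) dx = -432/5.
LHS = RHS, so the identity holds for this test φ.
Moreover u is smooth here and v(x) = u'(x) = 6*x**2 + 2*x pointwise, so the identity holds for every test function. Hence v is the weak derivative of u.


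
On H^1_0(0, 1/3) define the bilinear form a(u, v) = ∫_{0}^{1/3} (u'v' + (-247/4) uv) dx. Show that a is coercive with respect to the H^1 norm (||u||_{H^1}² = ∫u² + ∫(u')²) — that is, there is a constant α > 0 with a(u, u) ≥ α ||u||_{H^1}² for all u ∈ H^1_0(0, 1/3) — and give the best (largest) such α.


α = (-247 + 36*π^2)/(4*(1 + 9*π^2))

Coercivity of a(·,·) on H^1_0(0, 1/3) means a(u, u) ≥ α ||u||_{H^1}² for every u ∈ H^1_0.
The interval has length L = 1/3, and Poincaré/coercivity depend only on L. Here a(u, u) = ∫(u')² + (-247/4)·∫u².
Here c = -247/4 < 0 with |c| < (π/L)² = 9*π^2, so coercivity still holds. The condition a(u,u) ≥ α||u||_{H^1}² reads (1−α)∫(u')² ≥ (α−c)∫u². Any admissible α is ≤ 1 (rapidly oscillating u have ∫u²/∫(u')² → 0), and α = 1 would force 0 ≥ (1−c)∫u², impossible since c < 1; so 1−α > 0. By the sharp Poincaré inequality on H^1_0 of an interval of length L, ∫(u')² ≥ (π/L)²∫u² with equality for the first sine mode sin(π(x−x₀)/L) (x₀ the left endpoint), so the inequality holds for all u iff (1−α)(π/L)² ≥ α − c, i.e. α ≤ ((π/L)² + c)/((π/L)² + 1) = (1 + c(L/π)²)/(1 + (L/π)²). (Direct route, valid since c ≤ 0: Poincaré gives c∫u² ≥ c(L/π)²∫(u')², so a(u,u) ≥ (1 + c(L/π)²)∫(u')², while ||u||_{H^1}² ≤ (1 + (L/π)²)∫(u')²; dividing yields the same α.) With (π/L)² = 9*π^2 and c = -247/4, the largest admissible constant is α = ((π/L)² + c)/((π/L)² + 1).
Simplifying, α = (-247 + 36*π^2)/(4*(1 + 9*π^2)).


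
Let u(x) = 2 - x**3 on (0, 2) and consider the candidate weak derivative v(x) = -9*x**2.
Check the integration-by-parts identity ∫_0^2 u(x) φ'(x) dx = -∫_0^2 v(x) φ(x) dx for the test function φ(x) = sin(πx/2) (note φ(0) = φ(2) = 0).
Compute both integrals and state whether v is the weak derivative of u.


LHS = -96/π^3 + 24/π, RHS = -288/π^3 + 72/π. No, v is not the weak derivative of u.

u(x) = 2 - x**3, classical derivative u'(x) = -3*x**2.
φ(x) = sin(πx/2), so φ'(x) = π*cos(π*x/2)/2.
Note φ(0) = φ(2) = 0, so the boundary term u·φ vanishes.
LHS = ∫_0^2 u(x) φ'(x) dx = ∫_0^2 (-π*x^3*cos(π*x/2)/2 + π*cos(π*x/2)) dx. Term by term:
  ∫_0^2 π*cos(π*x/2) dx = 0;  ∫_0^2 -π*x^3*cos(π*x/2)/2 dx = -96/π^3 + 24/π.
Sum: 0 + -96/π^3 + 24/π = -96/π^3 + 24/π.
So LHS = -96/π^3 + 24/π.
∫_0^2 v(x) φ(x) dx = ∫_0^2 (-9*x^2*sin(π*x/2)) dx. Term by term:
  ∫_0^2 -9*x^2*sin(π*x/2) dx = -72/π + 288/π^3.
So RHS = -∫_0^2 v(x) φ(x) dx = -288/π^3 + 72/π.
LHS − RHS = -48/π + 192/π^3 ≠ 0, so the identity fails.
(For a valid weak derivative the identity must hold for EVERY test function, in particular this one. The failure shows v is NOT the weak derivative of u.)
Correct weak derivative would be u'(x) = -3*x**2.


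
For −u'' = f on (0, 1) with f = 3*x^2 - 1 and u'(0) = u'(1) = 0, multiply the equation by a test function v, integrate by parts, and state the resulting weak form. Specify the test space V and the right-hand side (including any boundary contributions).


V = H^1(0, 1) (no boundary constraint on v; u is determined up to an additive constant); weak form: ∫_0^1 u'v' dx = ∫_0^1 (3*x^2 - 1) v dx for all v ∈ V.

Multiply both sides by a test function v and integrate from 0 to 1:
  ∫_0^1 −u''(x) v(x) dx = ∫_0^1 f(x) v(x) dx.
Integrate the LHS by parts once:
  ∫_0^1 −u'' v dx = −[u'(x) v(x)]_0^1 + ∫_0^1 u'(x) v'(x) dx.
Thus ∫_0^1 u'(x) v'(x) dx = ∫_0^1 f(x) v(x) dx + [u'(x) v(x)]_0^1.
Choose V so that boundary terms are either known or forced to vanish.
u has homogeneous Neumann: u'(0) = u'(1) = 0. So [u' v]_0^1 = 0·v(1) − 0·v(0) = 0 for any v; take V = H^1(0, 1).
Weak formulation: find u (satisfying any essential BC) such that ∫_0^1 u'(x) v'(x) dx = ∫_0^1 f v dx for all v ∈ V (homogeneous Neumann, so boundary terms vanish).
Substituting f(x) = 3*x^2 - 1, the right-hand side is ∫_0^1 (3*x^2 - 1) v dx.
Compatibility check (pure Neumann): taking v ≡ 1 ∈ V gives 0 = ∫_0^1 f dx + (0) − (0), i.e. ∫_0^1 f dx must equal u'(0) − u'(1) = 0. Indeed ∫_0^1 (3*x^2 - 1) dx = 0, so the data are compatible. The solution is then unique only up to an additive constant (fix it e.g. by requiring ∫_0^1 u dx = 0).


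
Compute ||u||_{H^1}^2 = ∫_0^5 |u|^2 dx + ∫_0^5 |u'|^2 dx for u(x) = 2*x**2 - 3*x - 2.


||u||_{H^1}^2 = 3745/3

The H^1 norm (squared) on an interval (0, L) is
  ||u||_{H^1}^2 = ∫_0^L u(x)^2 dx + ∫_0^L u'(x)^2 dx.
Compute u'(x) = 4*x - 3.
Then u(x)^2 = 4*x**4 - 12*x**3 + x**2 + 12*x + 4 and u'(x)^2 = 16*x**2 - 24*x + 9.
Integrate each monomial from 0 to 5 using ∫_0^5 c·x^n dx = c·5^(n+1)/(n+1):
  ∫_0^5 u(x)^2 dx = ∫_0^5 (4*x^4 - 12*x^3 + x^2 + 12*x + 4) dx. Term by term:
    ∫_0^5 4*x^4 dx = 2500;  ∫_0^5 -12*x^3 dx = -1875;  ∫_0^5 x^2 dx = 125/3;
    ∫_0^5 12*x dx = 150;  ∫_0^5 4 dx = 20.
  Sum: 2500 − 1875 + 125/3 + 150 + 20 = 2510/3.
  ∫_0^5 u'(x)^2 dx = ∫_0^5 (16*x^2 - 24*x + 9) dx. Term by term:
    ∫_0^5 16*x^2 dx = 2000/3;  ∫_0^5 -24*x dx = -300;  ∫_0^5 9 dx = 45.
  Sum: 2000/3 − 300 + 45 = 1235/3.
Adding: ||u||_{H^1}^2 = 2510/3 + 1235/3 = 3745/3.


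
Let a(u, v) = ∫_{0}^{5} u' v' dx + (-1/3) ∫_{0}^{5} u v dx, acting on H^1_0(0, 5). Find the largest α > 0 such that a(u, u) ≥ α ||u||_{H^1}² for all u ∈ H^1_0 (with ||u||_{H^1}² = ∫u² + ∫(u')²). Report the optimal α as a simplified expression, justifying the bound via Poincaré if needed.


α = (-25/3 + π^2)/(π^2 + 25)

Coercivity of a(·,·) on H^1_0(0, 5) means a(u, u) ≥ α ||u||_{H^1}² for every u ∈ H^1_0.
The interval has length L = 5, and Poincaré/coercivity depend only on L. Here a(u, u) = ∫(u')² + (-1/3)·∫u².
Here c = -1/3 < 0 with |c| < (π/L)² = π^2/25, so coercivity still holds. The condition a(u,u) ≥ α||u||_{H^1}² reads (1−α)∫(u')² ≥ (α−c)∫u². Any admissible α is ≤ 1 (rapidly oscillating u have ∫u²/∫(u')² → 0), and α = 1 would force 0 ≥ (1−c)∫u², impossible since c < 1; so 1−α > 0. By the sharp Poincaré inequality on H^1_0 of an interval of length L, ∫(u')² ≥ (π/L)²∫u² with equality for the first sine mode sin(π(x−x₀)/L) (x₀ the left endpoint), so the inequality holds for all u iff (1−α)(π/L)² ≥ α − c, i.e. α ≤ ((π/L)² + c)/((π/L)² + 1) = (1 + c(L/π)²)/(1 + (L/π)²). (Direct route, valid since c ≤ 0: Poincaré gives c∫u² ≥ c(L/π)²∫(u')², so a(u,u) ≥ (1 + c(L/π)²)∫(u')², while ||u||_{H^1}² ≤ (1 + (L/π)²)∫(u')²; dividing yields the same α.) With (π/L)² = π^2/25 and c = -1/3, the largest admissible constant is α = ((π/L)² + c)/((π/L)² + 1).
Simplifying, α = (-25/3 + π^2)/(π^2 + 25).


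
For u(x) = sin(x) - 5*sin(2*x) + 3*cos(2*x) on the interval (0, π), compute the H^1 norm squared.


||u||_{H^1(0,π)}^2 = -20 + 86*π

u'(x) = -6*sin(2*x) + cos(x) - 10*cos(2*x).
Expand u² and (u')² and integrate term by term on (0, π), using: for integers n ≥ 1, ∫_0^π sin²(nx) dx = ∫_0^π cos²(nx) dx = π/2; for n ≠ n', ∫_0^π sin(nx)sin(n'x) dx = ∫_0^π cos(nx)cos(n'x) dx = 0; and by product-to-sum, ∫_0^π sin(nx)cos(n'x) dx = ½∫_0^π [sin((n+n')x) + sin((n−n')x)] dx, which is 0 when n+n' is even and 2n/(n²−n'²) when n+n' is odd (it need not vanish on (0, π)).
  u² squared terms: (-5)²·∫sin(2x)² dx = 25·π/2 = 25*π/2;  (3)²·∫cos(2x)² dx = 9·π/2 = 9*π/2;  (1)²·∫sin(x)² dx = 1·π/2 = π/2.
  u² cross terms: 2·(-5)·(3)·∫sin(2x)·cos(2x) dx = -30·(0) = 0;  2·(-5)·(1)·∫sin(2x)·sin(x) dx = -10·(0) = 0;  2·(3)·(1)·∫cos(2x)·sin(x) dx = 6·(-2/3) = -4.
  So ∫_0^π u² dx = 25*π/2 + 9*π/2 + π/2 + 0 + 0 − 4 = -4 + 35*π/2.
  (u')² squared terms: (-10)²·∫cos(2x)² dx = 100·π/2 = 50*π;  (-6)²·∫sin(2x)² dx = 36·π/2 = 18*π;  (1)²·∫cos(x)² dx = 1·π/2 = π/2.
  (u')² cross terms: 2·(-10)·(-6)·∫cos(2x)·sin(2x) dx = 120·(0) = 0;  2·(-10)·(1)·∫cos(2x)·cos(x) dx = -20·(0) = 0;  2·(-6)·(1)·∫sin(2x)·cos(x) dx = -12·(4/3) = -16.
  So ∫_0^π (u')² dx = 50*π + 18*π + π/2 + 0 + 0 − 16 = -16 + 137*π/2.
||u||_{H^1}^2 = (-4 + 35*π/2) + (-16 + 137*π/2) = -20 + 86*π.


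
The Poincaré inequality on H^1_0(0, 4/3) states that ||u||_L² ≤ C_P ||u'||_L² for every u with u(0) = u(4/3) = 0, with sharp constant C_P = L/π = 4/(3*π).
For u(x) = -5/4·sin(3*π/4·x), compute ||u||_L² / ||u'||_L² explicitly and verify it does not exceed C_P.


||u||_L² / ||u'||_L² = 4/(3*π) = C_P.

u(x) = -5/4·sin(3*π/4·x), so u'(x) = -15*π*cos(3*π*x/4)/16.
Writing u(x) = A·sin(kπx/L) with A = -5/4 and k = 1, use ∫_0^L sin²(kπx/L) dx = L/2 and ∫_0^L cos²(kπx/L) dx = L/2.
u² = 25/16·sin²(3*π/4·x) and (u')² = 225*π^2/256·cos²(3*π/4·x), and each of sin², cos² integrates to L/2 = 2/3 over (0, 4/3).
∫_0^4/3 u² dx = 25/24, so ||u||_L² = 5*sqrt(6)/12.
∫_0^4/3 (u')² dx = 75*π^2/128, so ||u'||_L² = 5*sqrt(6)*π/16.
Ratio ||u||_L² / ||u'||_L² = 4/(3*π).
Sharp Poincaré constant on H^1_0(0, 4/3) is C_P = L/π = 4/(3*π), achieved by sin(3*π/4·x).
This is the k = 1 eigenfunction (up to amplitude), so the ratio equals the sharp Poincaré constant exactly.


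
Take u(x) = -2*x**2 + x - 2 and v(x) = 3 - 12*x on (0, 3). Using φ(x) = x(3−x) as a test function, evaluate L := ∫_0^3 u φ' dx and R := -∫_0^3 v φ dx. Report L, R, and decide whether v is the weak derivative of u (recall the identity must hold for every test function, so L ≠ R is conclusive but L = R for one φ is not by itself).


LHS = 45/2, RHS = 135/2. No, v is not the weak derivative of u.

u(x) = -2*x**2 + x - 2, classical derivative u'(x) = 1 - 4*x.
φ(x) = x(3−x), so φ'(x) = 3 - 2*x.
Note φ(0) = φ(3) = 0, so the boundary term u·φ vanishes.
LHS = ∫_0^3 u(x) φ'(x) dx = ∫_0^3 (4*x^3 - 8*x^2 + 7*x - 6) dx. Term by term:
  ∫_0^3 4*x^3 dx = 81;  ∫_0^3 -8*x^2 dx = -72;  ∫_0^3 7*x dx = 63/2;
  ∫_0^3 -6 dx = -18.
Sum: 81 − 72 + 63/2 − 18 = 45/2.
So LHS = 45/2.
∫_0^3 v(x) φ(x) dx = ∫_0^3 (12*x^3 - 39*x^2 + 9*x) dx. Term by term:
  ∫_0^3 12*x^3 dx = 243;  ∫_0^3 -39*x^2 dx = -351;  ∫_0^3 9*x dx = 81/2.
Sum: 243 − 351 + 81/2 = -135/2.
So RHS = -∫_0^3 v(x) φ(x) dx = 135/2.
LHS − RHS = -45 ≠ 0, so the identity fails.
(For a valid weak derivative the identity must hold for EVERY test function, in particular this one. The failure shows v is NOT the weak derivative of u.)
Correct weak derivative would be u'(x) = 1 - 4*x.


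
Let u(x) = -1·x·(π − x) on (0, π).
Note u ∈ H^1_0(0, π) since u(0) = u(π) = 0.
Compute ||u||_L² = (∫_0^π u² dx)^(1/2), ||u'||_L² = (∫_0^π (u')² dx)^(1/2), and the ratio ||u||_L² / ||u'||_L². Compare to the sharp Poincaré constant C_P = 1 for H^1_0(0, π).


||u||_L² / ||u'||_L² = sqrt(10)*π/10 < C_P = 1.

u(x) = -1·x·(π − x), so u'(x) = 2*x - π.
u(x) = -1·x·(π − x) vanishes at x = 0 and x = π, so u ∈ H^1_0(0, π). Differentiate via the product rule and integrate the resulting polynomials term by term.
  ∫_0^π u² dx = ∫_0^π (x^4 - 2*π*x^3 + π^2*x^2) dx. Term by term:
    ∫_0^π x^4 dx = π^5/5;  ∫_0^π -2*π*x^3 dx = -π^5/2;  ∫_0^π π^2*x^2 dx = π^5/3.
  Sum: π^5/5 − π^5/2 + π^5/3 = π^5/30.
  ∫_0^π (u')² dx = ∫_0^π (4*x^2 - 4*π*x + π^2) dx. Term by term:
    ∫_0^π 4*x^2 dx = 4*π^3/3;  ∫_0^π -4*π*x dx = -2*π^3;  ∫_0^π π^2 dx = π^3.
  Sum: 4*π^3/3 − 2*π^3 + π^3 = π^3/3.
∫_0^π u² dx = π^5/30, so ||u||_L² = sqrt(30)*π^(5/2)/30.
∫_0^π (u')² dx = π^3/3, so ||u'||_L² = sqrt(3)*π^(3/2)/3.
Ratio ||u||_L² / ||u'||_L² = sqrt(10)*π/10.
Sharp Poincaré constant on H^1_0(0, π) is C_P = L/π = 1, achieved by sin(x).
A polynomial bump cannot attain the sharp Poincaré constant (only the first sine eigenfunction does), so the ratio is strictly less than C_P, consistent with ||u||_L² ≤ C_P ||u'||_L².


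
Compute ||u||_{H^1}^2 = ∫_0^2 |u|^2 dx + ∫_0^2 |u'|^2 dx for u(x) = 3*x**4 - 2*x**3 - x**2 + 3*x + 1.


||u||_{H^1}^2 = 55992/35

The H^1 norm (squared) on an interval (0, L) is
  ||u||_{H^1}^2 = ∫_0^L u(x)^2 dx + ∫_0^L u'(x)^2 dx.
Compute u'(x) = 12*x**3 - 6*x**2 - 2*x + 3.
Then u(x)^2 = 9*x**8 - 12*x**7 - 2*x**6 + 22*x**5 - 5*x**4 - 10*x**3 + 7*x**2 + 6*x + 1 and u'(x)^2 = 144*x**6 - 144*x**5 - 12*x**4 + 96*x**3 - 32*x**2 - 12*x + 9.
Integrate each monomial from 0 to 2 using ∫_0^2 c·x^n dx = c·2^(n+1)/(n+1):
  ∫_0^2 u(x)^2 dx = ∫_0^2 (9*x^8 - 12*x^7 - 2*x^6 + 22*x^5 - 5*x^4 - 10*x^3 + 7*x^2 + 6*x + 1) dx. Term by term:
    ∫_0^2 9*x^8 dx = 512;  ∫_0^2 -12*x^7 dx = -384;  ∫_0^2 -2*x^6 dx = -256/7;
    ∫_0^2 22*x^5 dx = 704/3;  ∫_0^2 -5*x^4 dx = -32;  ∫_0^2 -10*x^3 dx = -40;
    ∫_0^2 7*x^2 dx = 56/3;  ∫_0^2 6*x dx = 12;  ∫_0^2 1 dx = 2.
  Sum: 512 − 384 − 256/7 + 704/3 − 32 − 40 + 56/3 + 12 + 2 = 6022/21.
  ∫_0^2 u'(x)^2 dx = ∫_0^2 (144*x^6 - 144*x^5 - 12*x^4 + 96*x^3 - 32*x^2 - 12*x + 9) dx. Term by term:
    ∫_0^2 144*x^6 dx = 18432/7;  ∫_0^2 -144*x^5 dx = -1536;  ∫_0^2 -12*x^4 dx = -384/5;
    ∫_0^2 96*x^3 dx = 384;  ∫_0^2 -32*x^2 dx = -256/3;  ∫_0^2 -12*x dx = -24;
    ∫_0^2 9 dx = 18.
  Sum: 18432/7 − 1536 − 384/5 + 384 − 256/3 − 24 + 18 = 137866/105.
Adding: ||u||_{H^1}^2 = 6022/21 + 137866/105 = 55992/35.


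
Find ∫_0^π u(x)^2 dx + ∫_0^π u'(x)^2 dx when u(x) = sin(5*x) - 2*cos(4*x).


||u||_{H^1(0,π)}^2 = -680/9 + 47*π

u'(x) = 8*sin(4*x) + 5*cos(5*x).
Expand u² and (u')² and integrate term by term on (0, π), using: for integers n ≥ 1, ∫_0^π sin²(nx) dx = ∫_0^π cos²(nx) dx = π/2; for n ≠ n', ∫_0^π sin(nx)sin(n'x) dx = ∫_0^π cos(nx)cos(n'x) dx = 0; and by product-to-sum, ∫_0^π sin(nx)cos(n'x) dx = ½∫_0^π [sin((n+n')x) + sin((n−n')x)] dx, which is 0 when n+n' is even and 2n/(n²−n'²) when n+n' is odd (it need not vanish on (0, π)).
  u² squared terms: (-2)²·∫cos(4x)² dx = 4·π/2 = 2*π;  (1)²·∫sin(5x)² dx = 1·π/2 = π/2.
  u² cross terms: 2·(-2)·(1)·∫cos(4x)·sin(5x) dx = -4·(10/9) = -40/9.
  So ∫_0^π u² dx = 2*π + π/2 − 40/9 = -40/9 + 5*π/2.
  (u')² squared terms: (5)²·∫cos(5x)² dx = 25·π/2 = 25*π/2;  (8)²·∫sin(4x)² dx = 64·π/2 = 32*π.
  (u')² cross terms: 2·(5)·(8)·∫cos(5x)·sin(4x) dx = 80·(-8/9) = -640/9.
  So ∫_0^π (u')² dx = 25*π/2 + 32*π − 640/9 = -640/9 + 89*π/2.
||u||_{H^1}^2 = (-40/9 + 5*π/2) + (-640/9 + 89*π/2) = -680/9 + 47*π.


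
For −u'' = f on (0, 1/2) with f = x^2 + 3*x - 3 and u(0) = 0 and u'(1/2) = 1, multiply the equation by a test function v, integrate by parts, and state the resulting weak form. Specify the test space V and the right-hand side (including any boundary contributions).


V = {v ∈ H^1(0, 1/2) : v(0) = 0} (test functions vanish at x = 0 where u is specified); weak form: ∫_0^1/2 u'v' dx = ∫_0^1/2 (x^2 + 3*x - 3) v dx + v(1/2) for all v ∈ V.

Multiply both sides by a test function v and integrate from 0 to 1/2:
  ∫_0^1/2 −u''(x) v(x) dx = ∫_0^1/2 f(x) v(x) dx.
Integrate the LHS by parts once:
  ∫_0^1/2 −u'' v dx = −[u'(x) v(x)]_0^1/2 + ∫_0^1/2 u'(x) v'(x) dx.
Thus ∫_0^1/2 u'(x) v'(x) dx = ∫_0^1/2 f(x) v(x) dx + [u'(x) v(x)]_0^1/2.
Choose V so that boundary terms are either known or forced to vanish.
Mixed BC: u(0) = 0 (Dirichlet) and u'(1/2) = 1 (Neumann). Define V = {v ∈ H^1(0, 1/2) : v(0) = 0}. Then [u' v]_0^1/2 = u'(1/2)·v(1/2) − u'(0)·0 = v(1/2).
Weak formulation: find u (satisfying any essential BC) such that ∫_0^1/2 u'(x) v'(x) dx = ∫_0^1/2 f v dx + v(1/2) for all v ∈ V (Dirichlet at 0 absorbed into V; Neumann datum at x = 1/2 contributes the boundary term).
Substituting f(x) = x^2 + 3*x - 3, the right-hand side is ∫_0^1/2 (x^2 + 3*x - 3) v dx + v(1/2).


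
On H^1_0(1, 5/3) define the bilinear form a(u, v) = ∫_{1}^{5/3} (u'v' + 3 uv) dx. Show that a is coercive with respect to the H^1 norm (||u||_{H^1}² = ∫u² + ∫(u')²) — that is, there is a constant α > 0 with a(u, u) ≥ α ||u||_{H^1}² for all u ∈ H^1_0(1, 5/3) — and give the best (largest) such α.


α = 1

Coercivity of a(·,·) on H^1_0(1, 5/3) means a(u, u) ≥ α ||u||_{H^1}² for every u ∈ H^1_0.
The interval has length L = 2/3, and Poincaré/coercivity depend only on L. Here a(u, u) = ∫(u')² + (3)·∫u².
Here c = 3 ≥ 1, so a(u,u) = ∫(u')² + c∫u² ≥ ∫(u')² + ∫u² = ||u||_{H^1}², i.e. α = 1 works. No larger α is possible: a(u,u) ≥ α||u||_{H^1}² means (1−α)∫(u')² ≥ (α−c)∫u², and for the modes u_n = sin(nπ(x−x₀)/L) (x₀ the left endpoint) one has ∫u_n²/∫(u_n')² = (L/(nπ))² → 0, so a(u_n,u_n)/||u_n||_{H^1}² → 1. Hence the optimal constant is α = 1.
Therefore α = 1.


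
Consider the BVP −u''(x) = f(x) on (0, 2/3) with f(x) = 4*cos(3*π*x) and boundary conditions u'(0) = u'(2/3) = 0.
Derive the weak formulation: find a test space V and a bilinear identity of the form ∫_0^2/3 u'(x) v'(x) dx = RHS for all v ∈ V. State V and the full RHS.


V = H^1(0, 2/3) (no boundary constraint on v; u is determined up to an additive constant); weak form: ∫_0^2/3 u'v' dx = ∫_0^2/3 (4*cos(3*π*x)) v dx for all v ∈ V.

Multiply both sides by a test function v and integrate from 0 to 2/3:
  ∫_0^2/3 −u''(x) v(x) dx = ∫_0^2/3 f(x) v(x) dx.
Integrate the LHS by parts once:
  ∫_0^2/3 −u'' v dx = −[u'(x) v(x)]_0^2/3 + ∫_0^2/3 u'(x) v'(x) dx.
Thus ∫_0^2/3 u'(x) v'(x) dx = ∫_0^2/3 f(x) v(x) dx + [u'(x) v(x)]_0^2/3.
Choose V so that boundary terms are either known or forced to vanish.
u has homogeneous Neumann: u'(0) = u'(2/3) = 0. So [u' v]_0^2/3 = 0·v(2/3) − 0·v(0) = 0 for any v; take V = H^1(0, 2/3).
Weak formulation: find u (satisfying any essential BC) such that ∫_0^2/3 u'(x) v'(x) dx = ∫_0^2/3 f v dx for all v ∈ V (homogeneous Neumann, so boundary terms vanish).
Substituting f(x) = 4*cos(3*π*x), the right-hand side is ∫_0^2/3 (4*cos(3*π*x)) v dx.
Compatibility check (pure Neumann): taking v ≡ 1 ∈ V gives 0 = ∫_0^2/3 f dx + (0) − (0), i.e. ∫_0^2/3 f dx must equal u'(0) − u'(2/3) = 0. Indeed ∫_0^2/3 (4*cos(3*π*x)) dx = 0, so the data are compatible. The solution is then unique only up to an additive constant (fix it e.g. by requiring ∫_0^2/3 u dx = 0).


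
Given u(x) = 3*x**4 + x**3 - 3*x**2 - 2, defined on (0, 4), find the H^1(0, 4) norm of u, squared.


||u||_{H^1}^2 = 21833776/35

The H^1 norm (squared) on an interval (0, L) is
  ||u||_{H^1}^2 = ∫_0^L u(x)^2 dx + ∫_0^L u'(x)^2 dx.
Compute u'(x) = 12*x**3 + 3*x**2 - 6*x.
Then u(x)^2 = 9*x**8 + 6*x**7 - 17*x**6 - 6*x**5 - 3*x**4 - 4*x**3 + 12*x**2 + 4 and u'(x)^2 = 144*x**6 + 72*x**5 - 135*x**4 - 36*x**3 + 36*x**2.
Integrate each monomial from 0 to 4 using ∫_0^4 c·x^n dx = c·4^(n+1)/(n+1):
  ∫_0^4 u(x)^2 dx = ∫_0^4 (9*x^8 + 6*x^7 - 17*x^6 - 6*x^5 - 3*x^4 - 4*x^3 + 12*x^2 + 4) dx. Term by term:
    ∫_0^4 9*x^8 dx = 262144;  ∫_0^4 6*x^7 dx = 49152;  ∫_0^4 -17*x^6 dx = -278528/7;
    ∫_0^4 -6*x^5 dx = -4096;  ∫_0^4 -3*x^4 dx = -3072/5;  ∫_0^4 -4*x^3 dx = -256;
    ∫_0^4 12*x^2 dx = 256;  ∫_0^4 4 dx = 16.
  Sum: 262144 + 49152 − 278528/7 − 4096 − 3072/5 − 256 + 256 + 16 = 9338416/35.
  ∫_0^4 u'(x)^2 dx = ∫_0^4 (144*x^6 + 72*x^5 - 135*x^4 - 36*x^3 + 36*x^2) dx. Term by term:
    ∫_0^4 144*x^6 dx = 2359296/7;  ∫_0^4 72*x^5 dx = 49152;  ∫_0^4 -135*x^4 dx = -27648;
    ∫_0^4 -36*x^3 dx = -2304;  ∫_0^4 36*x^2 dx = 768.
  Sum: 2359296/7 + 49152 − 27648 − 2304 + 768 = 2499072/7.
Adding: ||u||_{H^1}^2 = 9338416/35 + 2499072/7 = 21833776/35.


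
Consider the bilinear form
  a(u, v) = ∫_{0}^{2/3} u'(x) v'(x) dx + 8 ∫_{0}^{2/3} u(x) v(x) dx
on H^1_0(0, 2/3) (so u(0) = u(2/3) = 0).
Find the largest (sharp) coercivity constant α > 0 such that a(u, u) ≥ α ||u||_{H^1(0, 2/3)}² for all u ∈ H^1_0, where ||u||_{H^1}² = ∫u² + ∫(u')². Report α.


α = 1

Coercivity of a(·,·) on H^1_0(0, 2/3) means a(u, u) ≥ α ||u||_{H^1}² for every u ∈ H^1_0.
The interval has length L = 2/3, and Poincaré/coercivity depend only on L. Here a(u, u) = ∫(u')² + (8)·∫u².
Here c = 8 ≥ 1, so a(u,u) = ∫(u')² + c∫u² ≥ ∫(u')² + ∫u² = ||u||_{H^1}², i.e. α = 1 works. No larger α is possible: a(u,u) ≥ α||u||_{H^1}² means (1−α)∫(u')² ≥ (α−c)∫u², and for the modes u_n = sin(nπ(x−x₀)/L) (x₀ the left endpoint) one has ∫u_n²/∫(u_n')² = (L/(nπ))² → 0, so a(u_n,u_n)/||u_n||_{H^1}² → 1. Hence the optimal constant is α = 1.
Therefore α = 1.


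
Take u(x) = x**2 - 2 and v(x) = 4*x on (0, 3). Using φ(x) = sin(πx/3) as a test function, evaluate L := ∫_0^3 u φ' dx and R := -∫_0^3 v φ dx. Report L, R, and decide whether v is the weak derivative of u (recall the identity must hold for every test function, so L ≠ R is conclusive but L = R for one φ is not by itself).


LHS = -18/π, RHS = -36/π. No, v is not the weak derivative of u.

u(x) = x**2 - 2, classical derivative u'(x) = 2*x.
φ(x) = sin(πx/3), so φ'(x) = π*cos(π*x/3)/3.
Note φ(0) = φ(3) = 0, so the boundary term u·φ vanishes.
LHS = ∫_0^3 u(x) φ'(x) dx = ∫_0^3 (π*x^2*cos(π*x/3)/3 - 2*π*cos(π*x/3)/3) dx. Term by term:
  ∫_0^3 -2*π*cos(π*x/3)/3 dx = 0;  ∫_0^3 π*x^2*cos(π*x/3)/3 dx = -18/π.
Sum: 0 − 18/π = -18/π.
So LHS = -18/π.
∫_0^3 v(x) φ(x) dx = ∫_0^3 (4*x*sin(π*x/3)) dx. Term by term:
  ∫_0^3 4*x*sin(π*x/3) dx = 36/π.
So RHS = -∫_0^3 v(x) φ(x) dx = -36/π.
LHS − RHS = 18/π ≠ 0, so the identity fails.
(For a valid weak derivative the identity must hold for EVERY test function, in particular this one. The failure shows v is NOT the weak derivative of u.)
Correct weak derivative would be u'(x) = 2*x.


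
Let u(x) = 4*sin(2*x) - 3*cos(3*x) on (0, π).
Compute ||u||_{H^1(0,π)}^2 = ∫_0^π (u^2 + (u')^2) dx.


||u||_{H^1(0,π)}^2 = 192 + 85*π

u'(x) = 9*sin(3*x) + 8*cos(2*x).
Expand u² and (u')² and integrate term by term on (0, π), using: for integers n ≥ 1, ∫_0^π sin²(nx) dx = ∫_0^π cos²(nx) dx = π/2; for n ≠ n', ∫_0^π sin(nx)sin(n'x) dx = ∫_0^π cos(nx)cos(n'x) dx = 0; and by product-to-sum, ∫_0^π sin(nx)cos(n'x) dx = ½∫_0^π [sin((n+n')x) + sin((n−n')x)] dx, which is 0 when n+n' is even and 2n/(n²−n'²) when n+n' is odd (it need not vanish on (0, π)).
  u² squared terms: (-3)²·∫cos(3x)² dx = 9·π/2 = 9*π/2;  (4)²·∫sin(2x)² dx = 16·π/2 = 8*π.
  u² cross terms: 2·(-3)·(4)·∫cos(3x)·sin(2x) dx = -24·(-4/5) = 96/5.
  So ∫_0^π u² dx = 9*π/2 + 8*π + 96/5 = 96/5 + 25*π/2.
  (u')² squared terms: (8)²·∫cos(2x)² dx = 64·π/2 = 32*π;  (9)²·∫sin(3x)² dx = 81·π/2 = 81*π/2.
  (u')² cross terms: 2·(8)·(9)·∫cos(2x)·sin(3x) dx = 144·(6/5) = 864/5.
  So ∫_0^π (u')² dx = 32*π + 81*π/2 + 864/5 = 864/5 + 145*π/2.
||u||_{H^1}^2 = (96/5 + 25*π/2) + (864/5 + 145*π/2) = 192 + 85*π.


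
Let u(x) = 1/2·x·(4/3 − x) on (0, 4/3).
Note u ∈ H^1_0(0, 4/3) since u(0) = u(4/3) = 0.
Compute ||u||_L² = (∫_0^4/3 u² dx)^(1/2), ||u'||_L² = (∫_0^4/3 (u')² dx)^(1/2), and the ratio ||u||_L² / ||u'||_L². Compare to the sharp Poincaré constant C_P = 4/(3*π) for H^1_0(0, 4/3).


||u||_L² / ||u'||_L² = 2*sqrt(10)/15 < C_P = 4/(3*π).

u(x) = 1/2·x·(4/3 − x), so u'(x) = 2/3 - x.
u(x) = 1/2·x·(4/3 − x) vanishes at x = 0 and x = 4/3, so u ∈ H^1_0(0, 4/3). Differentiate via the product rule and integrate the resulting polynomials term by term.
  ∫_0^4/3 u² dx = ∫_0^4/3 (x^4/4 - 2*x^3/3 + 4*x^2/9) dx. Term by term:
    ∫_0^4/3 x^4/4 dx = 256/1215;  ∫_0^4/3 -2*x^3/3 dx = -128/243;  ∫_0^4/3 4*x^2/9 dx = 256/729.
  Sum: 256/1215 − 128/243 + 256/729 = 128/3645.
  ∫_0^4/3 (u')² dx = ∫_0^4/3 (x^2 - 4*x/3 + 4/9) dx. Term by term:
    ∫_0^4/3 x^2 dx = 64/81;  ∫_0^4/3 -4*x/3 dx = -32/27;  ∫_0^4/3 4/9 dx = 16/27.
  Sum: 64/81 − 32/27 + 16/27 = 16/81.
∫_0^4/3 u² dx = 128/3645, so ||u||_L² = 8*sqrt(10)/135.
∫_0^4/3 (u')² dx = 16/81, so ||u'||_L² = 4/9.
Ratio ||u||_L² / ||u'||_L² = 2*sqrt(10)/15.
Sharp Poincaré constant on H^1_0(0, 4/3) is C_P = L/π = 4/(3*π), achieved by sin(3*π/4·x).
A polynomial bump cannot attain the sharp Poincaré constant (only the first sine eigenfunction does), so the ratio is strictly less than C_P, consistent with ||u||_L² ≤ C_P ||u'||_L².


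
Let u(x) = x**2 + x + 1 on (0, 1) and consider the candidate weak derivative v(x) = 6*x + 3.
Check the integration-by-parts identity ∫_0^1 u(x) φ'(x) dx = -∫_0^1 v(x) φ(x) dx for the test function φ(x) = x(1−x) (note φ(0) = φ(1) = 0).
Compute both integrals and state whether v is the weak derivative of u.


LHS = -1/3, RHS = -1. No, v is not the weak derivative of u.

u(x) = x**2 + x + 1, classical derivative u'(x) = 2*x + 1.
φ(x) = x(1−x), so φ'(x) = 1 - 2*x.
Note φ(0) = φ(1) = 0, so the boundary term u·φ vanishes.
LHS = ∫_0^1 u(x) φ'(x) dx = ∫_0^1 (-2*x^3 - x^2 - x + 1) dx. Term by term:
  ∫_0^1 -2*x^3 dx = -1/2;  ∫_0^1 -x^2 dx = -1/3;  ∫_0^1 -x dx = -1/2;
  ∫_0^1 1 dx = 1.
Sum: -1/2 − 1/3 − 1/2 + 1 = -1/3.
So LHS = -1/3.
∫_0^1 v(x) φ(x) dx = ∫_0^1 (-6*x^3 + 3*x^2 + 3*x) dx. Term by term:
  ∫_0^1 -6*x^3 dx = -3/2;  ∫_0^1 3*x^2 dx = 1;  ∫_0^1 3*x dx = 3/2.
Sum: -3/2 + 1 + 3/2 = 1.
So RHS = -∫_0^1 v(x) φ(x) dx = -1.
LHS − RHS = 2/3 ≠ 0, so the identity fails.
(For a valid weak derivative the identity must hold for EVERY test function, in particular this one. The failure shows v is NOT the weak derivative of u.)
Correct weak derivative would be u'(x) = 2*x + 1.


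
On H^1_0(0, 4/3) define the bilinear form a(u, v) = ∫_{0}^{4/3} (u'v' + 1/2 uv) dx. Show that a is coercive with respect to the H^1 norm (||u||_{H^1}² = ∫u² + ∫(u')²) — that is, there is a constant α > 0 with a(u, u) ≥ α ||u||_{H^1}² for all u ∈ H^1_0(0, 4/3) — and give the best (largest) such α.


α = (8 + 9*π^2)/(16 + 9*π^2)

Coercivity of a(·,·) on H^1_0(0, 4/3) means a(u, u) ≥ α ||u||_{H^1}² for every u ∈ H^1_0.
The interval has length L = 4/3, and Poincaré/coercivity depend only on L. Here a(u, u) = ∫(u')² + (1/2)·∫u².
Here 0 < c = 1/2 < 1. The condition a(u,u) ≥ α||u||_{H^1}² reads (1−α)∫(u')² ≥ (α−c)∫u². Any admissible α is ≤ 1 (rapidly oscillating u have ∫u²/∫(u')² → 0), and α = 1 would force 0 ≥ (1−c)∫u², impossible since c < 1; so 1−α > 0. By the sharp Poincaré inequality on H^1_0 of an interval of length L, ∫(u')² ≥ (π/L)²∫u² with equality for the first sine mode sin(π(x−x₀)/L) (x₀ the left endpoint), so the inequality holds for all u iff (1−α)(π/L)² ≥ α − c, i.e. α ≤ ((π/L)² + c)/((π/L)² + 1) = (1 + c(L/π)²)/(1 + (L/π)²). With (π/L)² = 9*π^2/16 and c = 1/2, the largest admissible constant is α = ((π/L)² + c)/((π/L)² + 1).
Simplifying, α = (8 + 9*π^2)/(16 + 9*π^2).


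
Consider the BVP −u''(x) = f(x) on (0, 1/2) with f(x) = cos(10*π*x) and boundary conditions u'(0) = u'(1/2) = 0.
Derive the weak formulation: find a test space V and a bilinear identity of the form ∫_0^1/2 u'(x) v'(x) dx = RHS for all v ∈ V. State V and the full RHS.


V = H^1(0, 1/2) (no boundary constraint on v; u is determined up to an additive constant); weak form: ∫_0^1/2 u'v' dx = ∫_0^1/2 (cos(10*π*x)) v dx for all v ∈ V.

Multiply both sides by a test function v and integrate from 0 to 1/2:
  ∫_0^1/2 −u''(x) v(x) dx = ∫_0^1/2 f(x) v(x) dx.
Integrate the LHS by parts once:
  ∫_0^1/2 −u'' v dx = −[u'(x) v(x)]_0^1/2 + ∫_0^1/2 u'(x) v'(x) dx.
Thus ∫_0^1/2 u'(x) v'(x) dx = ∫_0^1/2 f(x) v(x) dx + [u'(x) v(x)]_0^1/2.
Choose V so that boundary terms are either known or forced to vanish.
u has homogeneous Neumann: u'(0) = u'(1/2) = 0. So [u' v]_0^1/2 = 0·v(1/2) − 0·v(0) = 0 for any v; take V = H^1(0, 1/2).
Weak formulation: find u (satisfying any essential BC) such that ∫_0^1/2 u'(x) v'(x) dx = ∫_0^1/2 f v dx for all v ∈ V (homogeneous Neumann, so boundary terms vanish).
Substituting f(x) = cos(10*π*x), the right-hand side is ∫_0^1/2 (cos(10*π*x)) v dx.
Compatibility check (pure Neumann): taking v ≡ 1 ∈ V gives 0 = ∫_0^1/2 f dx + (0) − (0), i.e. ∫_0^1/2 f dx must equal u'(0) − u'(1/2) = 0. Indeed ∫_0^1/2 (cos(10*π*x)) dx = 0, so the data are compatible. The solution is then unique only up to an additive constant (fix it e.g. by requiring ∫_0^1/2 u dx = 0).


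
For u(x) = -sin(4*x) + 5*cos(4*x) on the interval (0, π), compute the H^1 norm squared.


||u||_{H^1(0,π)}^2 = 221*π

u'(x) = -20*sin(4*x) - 4*cos(4*x).
Expand u² and (u')² and integrate term by term on (0, π), using: for integers n ≥ 1, ∫_0^π sin²(nx) dx = ∫_0^π cos²(nx) dx = π/2; for n ≠ n', ∫_0^π sin(nx)sin(n'x) dx = ∫_0^π cos(nx)cos(n'x) dx = 0; and by product-to-sum, ∫_0^π sin(nx)cos(n'x) dx = ½∫_0^π [sin((n+n')x) + sin((n−n')x)] dx, which is 0 when n+n' is even and 2n/(n²−n'²) when n+n' is odd (it need not vanish on (0, π)).
  u² squared terms: (-1)²·∫sin(4x)² dx = 1·π/2 = π/2;  (5)²·∫cos(4x)² dx = 25·π/2 = 25*π/2.
  u² cross terms: 2·(-1)·(5)·∫sin(4x)·cos(4x) dx = -10·(0) = 0.
  So ∫_0^π u² dx = π/2 + 25*π/2 + 0 = 13*π.
  (u')² squared terms: (-20)²·∫sin(4x)² dx = 400·π/2 = 200*π;  (-4)²·∫cos(4x)² dx = 16·π/2 = 8*π.
  (u')² cross terms: 2·(-20)·(-4)·∫sin(4x)·cos(4x) dx = 160·(0) = 0.
  So ∫_0^π (u')² dx = 200*π + 8*π + 0 = 208*π.
||u||_{H^1}^2 = (13*π) + (208*π) = 221*π.


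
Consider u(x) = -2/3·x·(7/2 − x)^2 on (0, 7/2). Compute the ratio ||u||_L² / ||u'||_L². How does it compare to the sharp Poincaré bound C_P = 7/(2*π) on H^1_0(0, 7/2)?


||u||_L² / ||u'||_L² = sqrt(14)/4 < C_P = 7/(2*π).

u(x) = -2/3·x·(7/2 − x)^2, so u'(x) = (7 - 6*x)*(2*x - 7)/6.
u(x) = -2/3·x·(7/2 − x)^2 vanishes at x = 0 and x = 7/2, so u ∈ H^1_0(0, 7/2). Differentiate via the product rule and integrate the resulting polynomials term by term.
  ∫_0^7/2 u² dx = ∫_0^7/2 (4*x^6/9 - 56*x^5/9 + 98*x^4/3 - 686*x^3/9 + 2401*x^2/36) dx. Term by term:
    ∫_0^7/2 4*x^6/9 dx = 117649/288;  ∫_0^7/2 -56*x^5/9 dx = -823543/432;  ∫_0^7/2 98*x^4/3 dx = 823543/240;
    ∫_0^7/2 -686*x^3/9 dx = -823543/288;  ∫_0^7/2 2401*x^2/36 dx = 823543/864.
  Sum: 117649/288 − 823543/432 + 823543/240 − 823543/288 + 823543/864 = 117649/4320.
  ∫_0^7/2 (u')² dx = ∫_0^7/2 (4*x^4 - 112*x^3/3 + 1078*x^2/9 - 1372*x/9 + 2401/36) dx. Term by term:
    ∫_0^7/2 4*x^4 dx = 16807/40;  ∫_0^7/2 -112*x^3/3 dx = -16807/12;  ∫_0^7/2 1078*x^2/9 dx = 184877/108;
    ∫_0^7/2 -1372*x/9 dx = -16807/18;  ∫_0^7/2 2401/36 dx = 16807/72.
  Sum: 16807/40 − 16807/12 + 184877/108 − 16807/18 + 16807/72 = 16807/540.
∫_0^7/2 u² dx = 117649/4320, so ||u||_L² = 343*sqrt(30)/360.
∫_0^7/2 (u')² dx = 16807/540, so ||u'||_L² = 49*sqrt(105)/90.
Ratio ||u||_L² / ||u'||_L² = sqrt(14)/4.
Sharp Poincaré constant on H^1_0(0, 7/2) is C_P = L/π = 7/(2*π), achieved by sin(2*π/7·x).
A polynomial bump cannot attain the sharp Poincaré constant (only the first sine eigenfunction does), so the ratio is strictly less than C_P, consistent with ||u||_L² ≤ C_P ||u'||_L².


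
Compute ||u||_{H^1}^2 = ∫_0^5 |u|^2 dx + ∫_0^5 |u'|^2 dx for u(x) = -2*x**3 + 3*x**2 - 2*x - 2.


||u||_{H^1}^2 = 769640/21

The H^1 norm (squared) on an interval (0, L) is
  ||u||_{H^1}^2 = ∫_0^L u(x)^2 dx + ∫_0^L u'(x)^2 dx.
Compute u'(x) = -6*x**2 + 6*x - 2.
Then u(x)^2 = 4*x**6 - 12*x**5 + 17*x**4 - 4*x**3 - 8*x**2 + 8*x + 4 and u'(x)^2 = 36*x**4 - 72*x**3 + 60*x**2 - 24*x + 4.
Integrate each monomial from 0 to 5 using ∫_0^5 c·x^n dx = c·5^(n+1)/(n+1):
  ∫_0^5 u(x)^2 dx = ∫_0^5 (4*x^6 - 12*x^5 + 17*x^4 - 4*x^3 - 8*x^2 + 8*x + 4) dx. Term by term:
    ∫_0^5 4*x^6 dx = 312500/7;  ∫_0^5 -12*x^5 dx = -31250;  ∫_0^5 17*x^4 dx = 10625;
    ∫_0^5 -4*x^3 dx = -625;  ∫_0^5 -8*x^2 dx = -1000/3;  ∫_0^5 8*x dx = 100;
    ∫_0^5 4 dx = 20.
  Sum: 312500/7 − 31250 + 10625 − 625 − 1000/3 + 100 + 20 = 486770/21.
  ∫_0^5 u'(x)^2 dx = ∫_0^5 (36*x^4 - 72*x^3 + 60*x^2 - 24*x + 4) dx. Term by term:
    ∫_0^5 36*x^4 dx = 22500;  ∫_0^5 -72*x^3 dx = -11250;  ∫_0^5 60*x^2 dx = 2500;
    ∫_0^5 -24*x dx = -300;  ∫_0^5 4 dx = 20.
  Sum: 22500 − 11250 + 2500 − 300 + 20 = 13470.
Adding: ||u||_{H^1}^2 = 486770/21 + 13470 = 769640/21.


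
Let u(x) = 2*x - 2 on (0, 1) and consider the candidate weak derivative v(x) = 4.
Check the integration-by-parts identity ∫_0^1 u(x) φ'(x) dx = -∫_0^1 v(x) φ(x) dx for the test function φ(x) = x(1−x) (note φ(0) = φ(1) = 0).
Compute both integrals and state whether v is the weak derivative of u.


LHS = -1/3, RHS = -2/3. No, v is not the weak derivative of u.

u(x) = 2*x - 2, classical derivative u'(x) = 2.
φ(x) = x(1−x), so φ'(x) = 1 - 2*x.
Note φ(0) = φ(1) = 0, so the boundary term u·φ vanishes.
LHS = ∫_0^1 u(x) φ'(x) dx = ∫_0^1 (-4*x^2 + 6*x - 2) dx. Term by term:
  ∫_0^1 -4*x^2 dx = -4/3;  ∫_0^1 6*x dx = 3;  ∫_0^1 -2 dx = -2.
Sum: -4/3 + 3 − 2 = -1/3.
So LHS = -1/3.
∫_0^1 v(x) φ(x) dx = ∫_0^1 (-4*x^2 + 4*x) dx. Term by term:
  ∫_0^1 -4*x^2 dx = -4/3;  ∫_0^1 4*x dx = 2.
Sum: -4/3 + 2 = 2/3.
So RHS = -∫_0^1 v(x) φ(x) dx = -2/3.
LHS − RHS = 1/3 ≠ 0, so the identity fails.
(For a valid weak derivative the identity must hold for EVERY test function, in particular this one. The failure shows v is NOT the weak derivative of u.)
Correct weak derivative would be u'(x) = 2.


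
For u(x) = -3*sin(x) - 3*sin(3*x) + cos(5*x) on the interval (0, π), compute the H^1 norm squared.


||u||_{H^1(0,π)}^2 = 67*π

u'(x) = -5*sin(5*x) - 3*cos(x) - 9*cos(3*x).
Expand u² and (u')² and integrate term by term on (0, π), using: for integers n ≥ 1, ∫_0^π sin²(nx) dx = ∫_0^π cos²(nx) dx = π/2; for n ≠ n', ∫_0^π sin(nx)sin(n'x) dx = ∫_0^π cos(nx)cos(n'x) dx = 0; and by product-to-sum, ∫_0^π sin(nx)cos(n'x) dx = ½∫_0^π [sin((n+n')x) + sin((n−n')x)] dx, which is 0 when n+n' is even and 2n/(n²−n'²) when n+n' is odd (it need not vanish on (0, π)).
  u² squared terms: (-3)²·∫sin(x)² dx = 9·π/2 = 9*π/2;  (-3)²·∫sin(3x)² dx = 9·π/2 = 9*π/2;  (1)²·∫cos(5x)² dx = 1·π/2 = π/2.
  u² cross terms: 2·(-3)·(-3)·∫sin(x)·sin(3x) dx = 18·(0) = 0;  2·(-3)·(1)·∫sin(x)·cos(5x) dx = -6·(0) = 0;  2·(-3)·(1)·∫sin(3x)·cos(5x) dx = -6·(0) = 0.
  So ∫_0^π u² dx = 9*π/2 + 9*π/2 + π/2 + 0 + 0 + 0 = 19*π/2.
  (u')² squared terms: (-9)²·∫cos(3x)² dx = 81·π/2 = 81*π/2;  (-5)²·∫sin(5x)² dx = 25·π/2 = 25*π/2;  (-3)²·∫cos(x)² dx = 9·π/2 = 9*π/2.
  (u')² cross terms: 2·(-9)·(-5)·∫cos(3x)·sin(5x) dx = 90·(0) = 0;  2·(-9)·(-3)·∫cos(3x)·cos(x) dx = 54·(0) = 0;  2·(-5)·(-3)·∫sin(5x)·cos(x) dx = 30·(0) = 0.
  So ∫_0^π (u')² dx = 81*π/2 + 25*π/2 + 9*π/2 + 0 + 0 + 0 = 115*π/2.
||u||_{H^1}^2 = (19*π/2) + (115*π/2) = 67*π.


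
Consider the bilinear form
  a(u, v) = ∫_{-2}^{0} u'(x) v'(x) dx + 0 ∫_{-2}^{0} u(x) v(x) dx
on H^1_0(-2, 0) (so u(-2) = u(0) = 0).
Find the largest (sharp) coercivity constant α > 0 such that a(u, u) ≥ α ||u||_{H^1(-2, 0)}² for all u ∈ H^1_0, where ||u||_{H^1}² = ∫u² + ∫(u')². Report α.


α = π^2/(4 + π^2)

Coercivity of a(·,·) on H^1_0(-2, 0) means a(u, u) ≥ α ||u||_{H^1}² for every u ∈ H^1_0.
The interval has length L = 2, and Poincaré/coercivity depend only on L. Here a(u, u) = ∫(u')² + (0)·∫u².
Here c = 0, so a(u,u) = ∫(u')² alone. The condition a(u,u) ≥ α||u||_{H^1}² reads (1−α)∫(u')² ≥ (α−c)∫u². Any admissible α is ≤ 1 (rapidly oscillating u have ∫u²/∫(u')² → 0), and α = 1 would force 0 ≥ (1−c)∫u², impossible since c < 1; so 1−α > 0. By the sharp Poincaré inequality on H^1_0 of an interval of length L, ∫(u')² ≥ (π/L)²∫u² with equality for the first sine mode sin(π(x−x₀)/L) (x₀ the left endpoint), so the inequality holds for all u iff (1−α)(π/L)² ≥ α − c, i.e. α ≤ ((π/L)² + c)/((π/L)² + 1) = (1 + c(L/π)²)/(1 + (L/π)²). (Direct route, valid since c ≤ 0: Poincaré gives c∫u² ≥ c(L/π)²∫(u')², so a(u,u) ≥ (1 + c(L/π)²)∫(u')², while ||u||_{H^1}² ≤ (1 + (L/π)²)∫(u')²; dividing yields the same α.) With (π/L)² = π^2/4 and c = 0, the largest admissible constant is α = ((π/L)² + c)/((π/L)² + 1).
Simplifying, α = π^2/(4 + π^2).
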